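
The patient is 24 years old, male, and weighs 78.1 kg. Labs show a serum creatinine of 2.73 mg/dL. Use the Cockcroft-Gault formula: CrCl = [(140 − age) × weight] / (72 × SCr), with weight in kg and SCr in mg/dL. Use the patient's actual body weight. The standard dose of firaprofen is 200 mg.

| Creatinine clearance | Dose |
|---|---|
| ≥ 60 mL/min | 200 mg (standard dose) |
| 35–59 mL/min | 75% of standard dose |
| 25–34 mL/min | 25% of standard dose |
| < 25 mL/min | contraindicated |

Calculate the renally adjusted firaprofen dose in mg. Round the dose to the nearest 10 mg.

CrCl = (140 − 24) × 78.1 / (72 × 2.73) = 9059.6 / 196.56 ≈ 46.1 mL/min
CrCl ≈ 46 mL/min → bracket 35–59 mL/min.
75% of 200 mg = 150 mg

150 mg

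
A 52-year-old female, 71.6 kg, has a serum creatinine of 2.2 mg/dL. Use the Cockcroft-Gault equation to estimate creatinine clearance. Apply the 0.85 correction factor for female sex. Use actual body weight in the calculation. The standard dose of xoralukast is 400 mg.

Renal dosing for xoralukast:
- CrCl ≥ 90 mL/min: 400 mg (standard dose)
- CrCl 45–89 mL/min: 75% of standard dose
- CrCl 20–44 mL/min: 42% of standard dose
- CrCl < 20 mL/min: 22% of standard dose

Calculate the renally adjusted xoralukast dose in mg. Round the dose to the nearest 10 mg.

170 mg

CrCl = (140 − 52) × 71.6 / (72 × 2.2) × 0.85 = 6300.8 / 158.40 × 0.85 ≈ 33.8 mL/min
CrCl ≈ 34 mL/min → bracket 20–44 mL/min.
42% of 400 mg = 168 mg → 170 mg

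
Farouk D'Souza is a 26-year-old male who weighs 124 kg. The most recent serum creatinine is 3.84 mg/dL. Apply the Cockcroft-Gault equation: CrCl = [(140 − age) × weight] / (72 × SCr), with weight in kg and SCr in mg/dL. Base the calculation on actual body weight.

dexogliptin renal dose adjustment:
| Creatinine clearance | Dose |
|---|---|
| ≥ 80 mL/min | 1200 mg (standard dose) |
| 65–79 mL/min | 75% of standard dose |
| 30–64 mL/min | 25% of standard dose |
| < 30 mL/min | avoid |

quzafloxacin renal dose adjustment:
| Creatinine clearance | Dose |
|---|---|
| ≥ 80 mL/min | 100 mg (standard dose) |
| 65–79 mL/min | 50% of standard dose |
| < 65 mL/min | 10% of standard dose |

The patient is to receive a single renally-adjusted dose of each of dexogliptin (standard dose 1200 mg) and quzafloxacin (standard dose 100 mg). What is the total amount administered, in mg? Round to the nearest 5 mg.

CrCl = (140 − 26) × 124 / (72 × 3.84) = 14136.0 / 276.48 ≈ 51.1 mL/min
CrCl ≈ 51 mL/min.
dexogliptin: 30–64 mL/min → 25% of 1200 mg = 300 mg.
quzafloxacin: < 65 mL/min → 10% of 100 mg = 10 mg.
Total = 300 + 10 = 310 mg.

310 mg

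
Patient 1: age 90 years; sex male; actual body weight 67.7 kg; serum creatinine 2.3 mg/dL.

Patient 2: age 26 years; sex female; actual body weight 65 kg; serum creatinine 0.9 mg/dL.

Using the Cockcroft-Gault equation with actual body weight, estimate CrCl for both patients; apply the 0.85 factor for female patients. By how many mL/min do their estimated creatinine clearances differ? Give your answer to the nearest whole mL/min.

Patient 1: CrCl = (140 − 90) × 67.7 / (72 × 2.3) = 3385.0 / 165.60 ≈ 20.4 mL/min
Patient 2: CrCl = (140 − 26) × 65 / (72 × 0.9) × 0.85 = 7410.0 / 64.80 × 0.85 ≈ 97.2 mL/min
|20.4 − 97.2| = 76.8 mL/min

77 mL/min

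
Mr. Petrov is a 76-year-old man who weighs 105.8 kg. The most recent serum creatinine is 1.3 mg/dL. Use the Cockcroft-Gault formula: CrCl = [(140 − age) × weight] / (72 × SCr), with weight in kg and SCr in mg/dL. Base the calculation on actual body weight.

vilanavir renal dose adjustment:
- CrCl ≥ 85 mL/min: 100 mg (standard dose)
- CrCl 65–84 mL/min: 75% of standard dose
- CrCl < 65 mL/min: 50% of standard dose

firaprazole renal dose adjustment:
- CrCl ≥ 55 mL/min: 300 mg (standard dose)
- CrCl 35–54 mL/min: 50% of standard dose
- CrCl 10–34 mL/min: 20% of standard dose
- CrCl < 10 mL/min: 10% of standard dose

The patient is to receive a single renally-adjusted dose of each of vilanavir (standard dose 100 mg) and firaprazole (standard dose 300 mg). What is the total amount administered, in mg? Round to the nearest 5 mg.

CrCl = (140 − 76) × 105.8 / (72 × 1.3) = 6771.2 / 93.60 ≈ 72.3 mL/min
CrCl ≈ 72 mL/min.
vilanavir: 65–84 mL/min → 75% of 100 mg = 75 mg.
firaprazole: ≥ 55 mL/min → 100% of 300 mg = 300 mg.
Total = 75 + 300 = 375 mg.

375 mg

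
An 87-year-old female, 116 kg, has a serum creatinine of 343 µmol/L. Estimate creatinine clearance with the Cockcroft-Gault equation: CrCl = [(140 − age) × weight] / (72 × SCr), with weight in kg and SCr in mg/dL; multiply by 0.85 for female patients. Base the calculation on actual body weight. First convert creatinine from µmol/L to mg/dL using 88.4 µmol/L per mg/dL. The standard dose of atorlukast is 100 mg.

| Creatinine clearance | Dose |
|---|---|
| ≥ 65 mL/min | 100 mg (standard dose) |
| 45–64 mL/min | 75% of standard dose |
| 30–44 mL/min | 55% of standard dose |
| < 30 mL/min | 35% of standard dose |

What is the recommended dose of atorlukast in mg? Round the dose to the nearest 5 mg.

SCr = 343 / 88.4 = 3.88 mg/dL
CrCl = (140 − 87) × 116 / (72 × 3.88) × 0.85 = 6148.0 / 279.36 × 0.85 ≈ 18.7 mL/min
CrCl ≈ 19 mL/min → bracket < 30 mL/min.
35% of 100 mg = 35 mg

35 mg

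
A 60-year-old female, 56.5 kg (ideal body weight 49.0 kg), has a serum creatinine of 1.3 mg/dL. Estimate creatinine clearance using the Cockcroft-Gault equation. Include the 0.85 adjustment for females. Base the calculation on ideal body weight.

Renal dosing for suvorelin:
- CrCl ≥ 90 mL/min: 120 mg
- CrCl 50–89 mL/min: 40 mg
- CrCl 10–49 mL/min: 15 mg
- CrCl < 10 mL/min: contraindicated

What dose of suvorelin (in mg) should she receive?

15 mg

CrCl = (140 − 60) × 49 / (72 × 1.3) × 0.85 = 3920.0 / 93.60 × 0.85 ≈ 35.6 mL/min
CrCl ≈ 36 mL/min → bracket 10–49 mL/min.
Dose for this bracket: 15 mg.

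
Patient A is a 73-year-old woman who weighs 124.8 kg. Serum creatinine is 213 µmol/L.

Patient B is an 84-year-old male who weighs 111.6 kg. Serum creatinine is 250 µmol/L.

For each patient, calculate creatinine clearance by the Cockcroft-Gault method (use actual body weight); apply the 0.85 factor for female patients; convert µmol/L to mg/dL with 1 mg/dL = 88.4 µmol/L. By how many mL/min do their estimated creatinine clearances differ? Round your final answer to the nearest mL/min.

10 mL/min

Patient A: SCr = 213 / 88.4 = 2.41 mg/dL
Patient A: CrCl = (140 − 73) × 124.8 / (72 × 2.41) × 0.85 = 8361.6 / 173.52 × 0.85 ≈ 41.0 mL/min
Patient B: SCr = 250 / 88.4 = 2.828 mg/dL
Patient B: CrCl = (140 − 84) × 111.6 / (72 × 2.828) = 6249.6 / 203.62 ≈ 30.7 mL/min
|41.0 − 30.7| = 10.3 mL/min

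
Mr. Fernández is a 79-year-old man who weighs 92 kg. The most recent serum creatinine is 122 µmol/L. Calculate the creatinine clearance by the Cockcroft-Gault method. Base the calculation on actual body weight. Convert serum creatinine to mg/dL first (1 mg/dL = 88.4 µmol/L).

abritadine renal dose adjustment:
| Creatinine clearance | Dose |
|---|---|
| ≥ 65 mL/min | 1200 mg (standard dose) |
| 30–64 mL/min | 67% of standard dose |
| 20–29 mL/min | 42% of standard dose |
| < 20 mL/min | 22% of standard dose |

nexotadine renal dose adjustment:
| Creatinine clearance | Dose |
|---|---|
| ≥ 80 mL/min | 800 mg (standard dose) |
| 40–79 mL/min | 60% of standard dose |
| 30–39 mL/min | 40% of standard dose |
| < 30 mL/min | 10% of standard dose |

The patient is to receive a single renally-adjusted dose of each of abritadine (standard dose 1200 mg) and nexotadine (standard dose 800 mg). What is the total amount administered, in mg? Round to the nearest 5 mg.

1285 mg

SCr = 122 / 88.4 = 1.38 mg/dL
CrCl = (140 − 79) × 92 / (72 × 1.38) = 5612.0 / 99.36 ≈ 56.5 mL/min
CrCl ≈ 56 mL/min.
abritadine: 30–64 mL/min → 67% of 1200 mg = 804 mg.
nexotadine: 40–79 mL/min → 60% of 800 mg = 480 mg.
Total = 804 + 480 = 1284 mg.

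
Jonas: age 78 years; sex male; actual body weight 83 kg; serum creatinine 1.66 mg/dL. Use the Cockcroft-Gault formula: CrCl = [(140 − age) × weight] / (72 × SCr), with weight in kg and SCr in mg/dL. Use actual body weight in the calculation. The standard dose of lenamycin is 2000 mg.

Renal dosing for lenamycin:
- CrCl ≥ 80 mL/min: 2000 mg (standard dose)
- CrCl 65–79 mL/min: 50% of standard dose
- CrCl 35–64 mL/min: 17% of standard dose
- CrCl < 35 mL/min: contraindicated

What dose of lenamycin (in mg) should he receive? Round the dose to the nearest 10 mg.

340 mg

CrCl = (140 − 78) × 83 / (72 × 1.66) = 5146.0 / 119.52 ≈ 43.1 mL/min
CrCl ≈ 43 mL/min → bracket 35–64 mL/min.
17% of 2000 mg = 340 mg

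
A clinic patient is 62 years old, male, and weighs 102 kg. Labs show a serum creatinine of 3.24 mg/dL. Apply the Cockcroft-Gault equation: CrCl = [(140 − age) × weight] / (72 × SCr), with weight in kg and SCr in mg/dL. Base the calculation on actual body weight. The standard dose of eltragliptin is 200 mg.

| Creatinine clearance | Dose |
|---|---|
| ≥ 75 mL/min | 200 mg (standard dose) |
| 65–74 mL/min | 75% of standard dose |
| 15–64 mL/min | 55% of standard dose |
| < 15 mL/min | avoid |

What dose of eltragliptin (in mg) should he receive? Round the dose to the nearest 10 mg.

CrCl = (140 − 62) × 102 / (72 × 3.24) = 7956.0 / 233.28 ≈ 34.1 mL/min
CrCl ≈ 34 mL/min → bracket 15–64 mL/min.
55% of 200 mg = 110 mg

110 mg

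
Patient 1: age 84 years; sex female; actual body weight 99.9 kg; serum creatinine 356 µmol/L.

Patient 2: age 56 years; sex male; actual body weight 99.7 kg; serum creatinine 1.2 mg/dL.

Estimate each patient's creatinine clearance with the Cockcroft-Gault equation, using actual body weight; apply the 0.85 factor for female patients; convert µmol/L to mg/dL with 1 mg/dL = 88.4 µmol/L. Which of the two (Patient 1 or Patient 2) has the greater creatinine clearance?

Patient 1: SCr = 356 / 88.4 = 4.027 mg/dL
Patient 1: CrCl = (140 − 84) × 99.9 / (72 × 4.027) × 0.85 = 5594.4 / 289.94 × 0.85 ≈ 16.4 mL/min
Patient 2: CrCl = (140 − 56) × 99.7 / (72 × 1.2) = 8374.8 / 86.40 ≈ 96.9 mL/min
16.4 vs 96.9 mL/min → Patient 2 is higher.

Patient 2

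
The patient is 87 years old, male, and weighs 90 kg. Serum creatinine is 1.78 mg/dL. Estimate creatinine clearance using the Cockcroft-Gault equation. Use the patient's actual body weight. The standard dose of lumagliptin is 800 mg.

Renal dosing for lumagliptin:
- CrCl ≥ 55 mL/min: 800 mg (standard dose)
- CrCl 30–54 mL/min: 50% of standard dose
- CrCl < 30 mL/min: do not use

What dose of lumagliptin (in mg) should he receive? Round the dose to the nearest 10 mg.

CrCl = (140 − 87) × 90 / (72 × 1.78) = 4770.0 / 128.16 ≈ 37.2 mL/min
CrCl ≈ 37 mL/min → bracket 30–54 mL/min.
50% of 800 mg = 400 mg

400 mg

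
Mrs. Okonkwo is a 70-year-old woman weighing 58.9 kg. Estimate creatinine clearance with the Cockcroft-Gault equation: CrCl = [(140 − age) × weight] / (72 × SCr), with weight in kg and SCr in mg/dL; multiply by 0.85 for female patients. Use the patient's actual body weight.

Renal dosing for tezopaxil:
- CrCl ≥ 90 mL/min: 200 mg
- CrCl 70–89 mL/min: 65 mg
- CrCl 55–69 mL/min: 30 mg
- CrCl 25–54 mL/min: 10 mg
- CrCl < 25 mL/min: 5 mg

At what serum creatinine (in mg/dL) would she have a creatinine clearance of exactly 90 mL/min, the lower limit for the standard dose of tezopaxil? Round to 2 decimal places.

0.54 mg/dL

Standard dose requires CrCl ≥ 90 mL/min.
Set (140 − 70) × 58.9 × 0.85 / (72 × SCr) = 90
SCr = (140 − 70) × 58.9 × 0.85 / (72 × 90) = 0.541 mg/dL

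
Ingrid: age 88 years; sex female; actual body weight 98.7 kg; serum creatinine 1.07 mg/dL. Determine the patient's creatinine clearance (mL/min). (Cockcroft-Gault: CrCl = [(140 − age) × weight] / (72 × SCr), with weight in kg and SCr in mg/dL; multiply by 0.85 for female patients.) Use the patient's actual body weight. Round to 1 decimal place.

56.6 mL/min

CrCl = (140 − 88) × 98.7 / (72 × 1.07) × 0.85 = 5132.4 / 77.04 × 0.85 ≈ 56.6 mL/min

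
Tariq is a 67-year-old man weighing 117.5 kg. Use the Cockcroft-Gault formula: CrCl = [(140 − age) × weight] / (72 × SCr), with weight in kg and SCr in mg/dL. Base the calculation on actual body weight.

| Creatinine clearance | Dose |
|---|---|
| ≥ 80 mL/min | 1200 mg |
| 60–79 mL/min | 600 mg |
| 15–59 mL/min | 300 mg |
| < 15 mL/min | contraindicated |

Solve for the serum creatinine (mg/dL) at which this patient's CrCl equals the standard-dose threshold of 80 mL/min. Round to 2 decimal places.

Standard dose requires CrCl ≥ 80 mL/min.
Set (140 − 67) × 117.5 / (72 × SCr) = 80
SCr = (140 − 67) × 117.5 / (72 × 80) = 1.489 mg/dL

1.49 mg/dL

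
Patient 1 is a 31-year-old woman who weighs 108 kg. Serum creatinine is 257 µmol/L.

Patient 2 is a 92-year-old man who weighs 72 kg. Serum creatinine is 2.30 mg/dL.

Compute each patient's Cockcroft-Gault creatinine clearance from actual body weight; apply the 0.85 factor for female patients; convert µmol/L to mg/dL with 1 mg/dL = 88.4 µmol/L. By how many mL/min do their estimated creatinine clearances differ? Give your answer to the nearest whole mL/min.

Patient 1: SCr = 257 / 88.4 = 2.907 mg/dL
Patient 1: CrCl = (140 − 31) × 108 / (72 × 2.907) × 0.85 = 11772.0 / 209.30 × 0.85 ≈ 47.8 mL/min
Patient 2: CrCl = (140 − 92) × 72 / (72 × 2.3) = 3456.0 / 165.60 ≈ 20.9 mL/min
|47.8 − 20.9| = 26.9 mL/min

27 mL/min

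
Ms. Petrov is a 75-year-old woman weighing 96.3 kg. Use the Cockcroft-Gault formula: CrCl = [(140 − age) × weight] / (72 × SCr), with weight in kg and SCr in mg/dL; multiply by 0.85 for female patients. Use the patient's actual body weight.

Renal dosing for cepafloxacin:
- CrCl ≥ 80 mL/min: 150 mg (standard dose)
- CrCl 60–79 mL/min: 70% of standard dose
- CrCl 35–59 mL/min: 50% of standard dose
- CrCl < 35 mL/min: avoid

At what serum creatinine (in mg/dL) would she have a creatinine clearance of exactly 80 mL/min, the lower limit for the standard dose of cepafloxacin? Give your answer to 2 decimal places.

0.92 mg/dL

Standard dose requires CrCl ≥ 80 mL/min.
Set (140 − 75) × 96.3 × 0.85 / (72 × SCr) = 80
SCr = (140 − 75) × 96.3 × 0.85 / (72 × 80) = 0.924 mg/dL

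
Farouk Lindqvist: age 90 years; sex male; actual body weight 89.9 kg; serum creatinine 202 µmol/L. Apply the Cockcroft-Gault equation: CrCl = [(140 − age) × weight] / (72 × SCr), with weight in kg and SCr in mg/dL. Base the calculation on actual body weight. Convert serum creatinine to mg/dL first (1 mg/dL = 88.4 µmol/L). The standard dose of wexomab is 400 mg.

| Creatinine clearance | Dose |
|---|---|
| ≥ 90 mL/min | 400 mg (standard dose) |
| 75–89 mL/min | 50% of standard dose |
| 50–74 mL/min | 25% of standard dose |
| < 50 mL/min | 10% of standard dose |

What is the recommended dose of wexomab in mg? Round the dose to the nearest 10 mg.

40 mg

SCr = 202 / 88.4 = 2.285 mg/dL
CrCl = (140 − 90) × 89.9 / (72 × 2.285) = 4495.0 / 164.52 ≈ 27.3 mL/min
CrCl ≈ 27 mL/min → bracket < 50 mL/min.
10% of 400 mg = 40 mg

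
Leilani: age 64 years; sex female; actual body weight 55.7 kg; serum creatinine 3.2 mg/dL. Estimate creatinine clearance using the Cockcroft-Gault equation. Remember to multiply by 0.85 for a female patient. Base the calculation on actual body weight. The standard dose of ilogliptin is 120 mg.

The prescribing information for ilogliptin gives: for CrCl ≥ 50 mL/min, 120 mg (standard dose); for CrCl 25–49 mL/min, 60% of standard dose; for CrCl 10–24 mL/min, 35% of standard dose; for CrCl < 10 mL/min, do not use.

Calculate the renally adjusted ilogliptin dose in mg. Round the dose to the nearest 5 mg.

CrCl = (140 − 64) × 55.7 / (72 × 3.2) × 0.85 = 4233.2 / 230.40 × 0.85 ≈ 15.6 mL/min
CrCl ≈ 16 mL/min → bracket 10–24 mL/min.
35% of 120 mg = 42 mg → 40 mg

40 mg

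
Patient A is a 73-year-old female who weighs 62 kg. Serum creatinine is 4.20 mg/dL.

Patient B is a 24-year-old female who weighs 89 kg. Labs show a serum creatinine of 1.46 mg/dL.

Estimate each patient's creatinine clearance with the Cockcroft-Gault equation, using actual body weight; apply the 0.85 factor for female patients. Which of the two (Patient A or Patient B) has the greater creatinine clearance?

Patient B

Patient A: CrCl = (140 − 73) × 62 / (72 × 4.2) × 0.85 = 4154.0 / 302.40 × 0.85 ≈ 11.7 mL/min
Patient B: CrCl = (140 − 24) × 89 / (72 × 1.46) × 0.85 = 10324.0 / 105.12 × 0.85 ≈ 83.5 mL/min
11.7 vs 83.5 mL/min → Patient B is higher.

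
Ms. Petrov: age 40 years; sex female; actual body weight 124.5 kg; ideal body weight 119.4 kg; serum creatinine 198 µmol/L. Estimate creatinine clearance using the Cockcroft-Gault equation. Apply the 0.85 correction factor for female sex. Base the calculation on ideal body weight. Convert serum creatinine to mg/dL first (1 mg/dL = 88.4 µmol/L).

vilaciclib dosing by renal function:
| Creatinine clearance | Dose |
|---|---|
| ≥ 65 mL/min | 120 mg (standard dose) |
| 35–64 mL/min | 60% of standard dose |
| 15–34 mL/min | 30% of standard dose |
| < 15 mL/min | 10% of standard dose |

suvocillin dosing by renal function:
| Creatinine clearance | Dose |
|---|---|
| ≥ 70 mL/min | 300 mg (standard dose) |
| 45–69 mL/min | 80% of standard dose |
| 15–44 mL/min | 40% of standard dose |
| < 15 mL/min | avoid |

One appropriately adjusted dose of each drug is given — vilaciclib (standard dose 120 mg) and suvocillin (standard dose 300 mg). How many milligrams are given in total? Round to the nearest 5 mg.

SCr = 198 / 88.4 = 2.24 mg/dL
CrCl = (140 − 40) × 119.4 / (72 × 2.24) × 0.85 = 11940.0 / 161.28 × 0.85 ≈ 62.9 mL/min
CrCl ≈ 63 mL/min.
vilaciclib: 35–64 mL/min → 60% of 120 mg = 72 mg.
suvocillin: 45–69 mL/min → 80% of 300 mg = 240 mg.
Total = 72 + 240 = 312 mg.

310 mg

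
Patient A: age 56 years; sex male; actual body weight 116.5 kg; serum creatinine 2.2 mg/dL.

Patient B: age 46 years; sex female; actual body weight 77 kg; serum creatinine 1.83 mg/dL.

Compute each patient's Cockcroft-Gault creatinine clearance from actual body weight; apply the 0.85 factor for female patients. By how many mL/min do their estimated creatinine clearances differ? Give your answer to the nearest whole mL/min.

Patient A: CrCl = (140 − 56) × 116.5 / (72 × 2.2) = 9786.0 / 158.40 ≈ 61.8 mL/min
Patient B: CrCl = (140 − 46) × 77 / (72 × 1.83) × 0.85 = 7238.0 / 131.76 × 0.85 ≈ 46.7 mL/min
|61.8 − 46.7| = 15.1 mL/min

15 mL/min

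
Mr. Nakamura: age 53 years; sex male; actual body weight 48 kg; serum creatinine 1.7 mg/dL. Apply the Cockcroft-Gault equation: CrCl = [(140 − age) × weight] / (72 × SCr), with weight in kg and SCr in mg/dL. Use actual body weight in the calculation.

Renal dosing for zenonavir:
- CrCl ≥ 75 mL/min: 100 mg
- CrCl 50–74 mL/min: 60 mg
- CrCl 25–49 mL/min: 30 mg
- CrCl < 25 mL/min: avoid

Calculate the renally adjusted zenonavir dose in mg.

CrCl = (140 − 53) × 48 / (72 × 1.7) = 4176.0 / 122.40 ≈ 34.1 mL/min
CrCl ≈ 34 mL/min → bracket 25–49 mL/min.
Dose for this bracket: 30 mg.

30 mg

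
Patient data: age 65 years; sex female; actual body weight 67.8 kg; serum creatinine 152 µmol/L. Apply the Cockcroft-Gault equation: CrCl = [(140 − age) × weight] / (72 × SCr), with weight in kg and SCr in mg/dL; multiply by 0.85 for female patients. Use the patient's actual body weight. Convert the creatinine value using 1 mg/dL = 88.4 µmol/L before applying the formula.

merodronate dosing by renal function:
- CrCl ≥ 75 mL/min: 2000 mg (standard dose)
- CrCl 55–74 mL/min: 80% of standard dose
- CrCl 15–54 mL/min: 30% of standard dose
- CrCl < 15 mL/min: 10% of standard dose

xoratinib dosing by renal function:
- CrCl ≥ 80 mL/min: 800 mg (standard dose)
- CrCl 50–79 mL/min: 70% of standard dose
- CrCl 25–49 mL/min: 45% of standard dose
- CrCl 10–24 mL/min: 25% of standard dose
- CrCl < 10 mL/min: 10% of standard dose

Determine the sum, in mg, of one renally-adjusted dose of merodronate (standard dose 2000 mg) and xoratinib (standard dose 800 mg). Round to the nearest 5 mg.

960 mg

SCr = 152 / 88.4 = 1.719 mg/dL
CrCl = (140 − 65) × 67.8 / (72 × 1.719) × 0.85 = 5085.0 / 123.77 × 0.85 ≈ 34.9 mL/min
CrCl ≈ 35 mL/min.
merodronate: 15–54 mL/min → 30% of 2000 mg = 600 mg.
xoratinib: 25–49 mL/min → 45% of 800 mg = 360 mg.
Total = 600 + 360 = 960 mg.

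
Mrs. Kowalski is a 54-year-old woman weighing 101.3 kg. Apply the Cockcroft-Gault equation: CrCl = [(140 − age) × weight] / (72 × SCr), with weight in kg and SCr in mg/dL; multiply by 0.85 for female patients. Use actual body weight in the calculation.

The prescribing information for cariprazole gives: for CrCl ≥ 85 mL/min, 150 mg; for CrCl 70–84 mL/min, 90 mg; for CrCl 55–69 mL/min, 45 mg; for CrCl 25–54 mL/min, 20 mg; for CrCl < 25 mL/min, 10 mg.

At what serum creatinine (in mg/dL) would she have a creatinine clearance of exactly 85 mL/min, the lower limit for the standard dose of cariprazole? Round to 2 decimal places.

1.21 mg/dL

Standard dose requires CrCl ≥ 85 mL/min.
Set (140 − 54) × 101.3 × 0.85 / (72 × SCr) = 85
SCr = (140 − 54) × 101.3 × 0.85 / (72 × 85) = 1.210 mg/dL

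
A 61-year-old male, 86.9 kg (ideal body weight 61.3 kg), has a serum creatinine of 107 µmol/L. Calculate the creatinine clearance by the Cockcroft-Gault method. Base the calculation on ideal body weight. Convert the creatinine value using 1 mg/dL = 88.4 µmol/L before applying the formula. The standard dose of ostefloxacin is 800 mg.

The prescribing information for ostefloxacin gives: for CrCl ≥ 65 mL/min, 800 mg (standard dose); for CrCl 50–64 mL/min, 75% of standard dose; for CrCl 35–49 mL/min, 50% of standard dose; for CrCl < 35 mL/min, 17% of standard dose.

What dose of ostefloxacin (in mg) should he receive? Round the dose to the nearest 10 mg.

600 mg

SCr = 107 / 88.4 = 1.21 mg/dL
CrCl = (140 − 61) × 61.3 / (72 × 1.21) = 4842.7 / 87.12 ≈ 55.6 mL/min
CrCl ≈ 56 mL/min → bracket 50–64 mL/min.
75% of 800 mg = 600 mg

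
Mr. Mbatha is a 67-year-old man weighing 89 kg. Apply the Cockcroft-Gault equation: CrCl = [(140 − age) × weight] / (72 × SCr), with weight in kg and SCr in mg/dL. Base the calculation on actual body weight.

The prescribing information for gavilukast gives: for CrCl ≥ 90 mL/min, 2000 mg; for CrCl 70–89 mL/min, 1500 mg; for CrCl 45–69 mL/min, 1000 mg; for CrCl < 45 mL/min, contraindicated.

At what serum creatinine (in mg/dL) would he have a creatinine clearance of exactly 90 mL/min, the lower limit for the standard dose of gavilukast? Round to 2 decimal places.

Standard dose requires CrCl ≥ 90 mL/min.
Set (140 − 67) × 89 / (72 × SCr) = 90
SCr = (140 − 67) × 89 / (72 × 90) = 1.003 mg/dL

1.00 mg/dL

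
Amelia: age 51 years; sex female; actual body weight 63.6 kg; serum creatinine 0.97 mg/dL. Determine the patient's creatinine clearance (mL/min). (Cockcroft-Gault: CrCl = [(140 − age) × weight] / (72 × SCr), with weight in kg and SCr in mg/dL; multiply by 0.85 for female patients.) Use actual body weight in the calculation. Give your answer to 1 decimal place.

68.9 mL/min

CrCl = (140 − 51) × 63.6 / (72 × 0.97) × 0.85 = 5660.4 / 69.84 × 0.85 ≈ 68.9 mL/min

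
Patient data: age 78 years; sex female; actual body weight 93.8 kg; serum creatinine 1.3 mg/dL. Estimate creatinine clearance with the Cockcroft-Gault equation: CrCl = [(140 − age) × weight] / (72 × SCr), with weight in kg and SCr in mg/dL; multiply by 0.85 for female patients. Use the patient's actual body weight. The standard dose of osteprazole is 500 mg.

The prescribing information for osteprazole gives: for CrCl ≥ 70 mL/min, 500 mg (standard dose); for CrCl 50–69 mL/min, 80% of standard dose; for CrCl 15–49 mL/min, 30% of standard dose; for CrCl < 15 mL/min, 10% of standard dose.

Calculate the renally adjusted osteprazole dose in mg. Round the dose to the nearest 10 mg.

400 mg

CrCl = (140 − 78) × 93.8 / (72 × 1.3) × 0.85 = 5815.6 / 93.60 × 0.85 ≈ 52.8 mL/min
CrCl ≈ 53 mL/min → bracket 50–69 mL/min.
80% of 500 mg = 400 mg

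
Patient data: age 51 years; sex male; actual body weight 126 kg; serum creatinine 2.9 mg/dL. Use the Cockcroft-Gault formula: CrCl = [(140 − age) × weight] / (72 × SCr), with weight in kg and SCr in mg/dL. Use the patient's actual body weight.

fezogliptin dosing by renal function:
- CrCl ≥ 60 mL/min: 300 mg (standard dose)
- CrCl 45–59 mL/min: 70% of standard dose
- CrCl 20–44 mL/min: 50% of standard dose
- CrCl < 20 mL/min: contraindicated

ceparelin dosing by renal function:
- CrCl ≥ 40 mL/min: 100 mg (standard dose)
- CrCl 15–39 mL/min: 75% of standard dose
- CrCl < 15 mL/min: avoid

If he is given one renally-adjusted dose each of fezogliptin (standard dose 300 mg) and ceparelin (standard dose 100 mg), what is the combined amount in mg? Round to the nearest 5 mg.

CrCl = (140 − 51) × 126 / (72 × 2.9) = 11214.0 / 208.80 ≈ 53.7 mL/min
CrCl ≈ 54 mL/min.
fezogliptin: 45–59 mL/min → 70% of 300 mg = 210 mg.
ceparelin: ≥ 40 mL/min → 100% of 100 mg = 100 mg.
Total = 210 + 100 = 310 mg.

310 mg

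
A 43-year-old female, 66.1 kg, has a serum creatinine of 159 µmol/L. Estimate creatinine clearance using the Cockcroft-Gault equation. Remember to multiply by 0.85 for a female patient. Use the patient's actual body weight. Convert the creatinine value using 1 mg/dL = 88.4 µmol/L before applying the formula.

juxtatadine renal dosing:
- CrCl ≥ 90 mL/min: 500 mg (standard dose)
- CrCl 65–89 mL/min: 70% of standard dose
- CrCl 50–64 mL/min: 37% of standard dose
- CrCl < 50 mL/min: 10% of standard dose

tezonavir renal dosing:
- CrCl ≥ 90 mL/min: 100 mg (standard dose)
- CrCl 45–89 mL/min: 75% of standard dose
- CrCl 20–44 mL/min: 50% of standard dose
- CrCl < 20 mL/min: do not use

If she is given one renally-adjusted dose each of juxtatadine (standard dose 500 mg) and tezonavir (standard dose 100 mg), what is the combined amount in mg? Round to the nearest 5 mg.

100 mg

SCr = 159 / 88.4 = 1.799 mg/dL
CrCl = (140 − 43) × 66.1 / (72 × 1.799) × 0.85 = 6411.7 / 129.53 × 0.85 ≈ 42.1 mL/min
CrCl ≈ 42 mL/min.
juxtatadine: < 50 mL/min → 10% of 500 mg = 50 mg.
tezonavir: 20–44 mL/min → 50% of 100 mg = 50 mg.
Total = 50 + 50 = 100 mg.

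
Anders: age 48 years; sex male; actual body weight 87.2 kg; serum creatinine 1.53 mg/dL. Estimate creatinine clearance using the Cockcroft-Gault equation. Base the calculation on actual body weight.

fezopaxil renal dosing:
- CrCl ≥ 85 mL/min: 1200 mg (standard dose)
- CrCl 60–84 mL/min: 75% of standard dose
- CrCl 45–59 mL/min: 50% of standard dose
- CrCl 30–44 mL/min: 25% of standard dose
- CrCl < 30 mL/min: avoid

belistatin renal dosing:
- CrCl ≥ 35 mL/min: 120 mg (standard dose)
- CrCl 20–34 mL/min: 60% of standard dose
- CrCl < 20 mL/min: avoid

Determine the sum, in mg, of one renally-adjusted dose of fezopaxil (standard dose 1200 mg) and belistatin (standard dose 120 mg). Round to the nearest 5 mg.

CrCl = (140 − 48) × 87.2 / (72 × 1.53) = 8022.4 / 110.16 ≈ 72.8 mL/min
CrCl ≈ 73 mL/min.
fezopaxil: 60–84 mL/min → 75% of 1200 mg = 900 mg.
belistatin: ≥ 35 mL/min → 100% of 120 mg = 120 mg.
Total = 900 + 120 = 1020 mg.

1020 mg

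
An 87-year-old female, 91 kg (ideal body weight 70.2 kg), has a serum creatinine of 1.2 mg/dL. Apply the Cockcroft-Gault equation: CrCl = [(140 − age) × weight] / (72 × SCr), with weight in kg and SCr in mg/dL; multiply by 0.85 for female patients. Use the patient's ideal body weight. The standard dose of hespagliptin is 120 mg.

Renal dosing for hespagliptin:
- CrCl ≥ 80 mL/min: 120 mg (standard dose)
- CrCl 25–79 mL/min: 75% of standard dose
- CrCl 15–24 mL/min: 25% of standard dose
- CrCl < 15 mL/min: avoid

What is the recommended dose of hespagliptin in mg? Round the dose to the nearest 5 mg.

90 mg

CrCl = (140 − 87) × 70.2 / (72 × 1.2) × 0.85 = 3720.6 / 86.40 × 0.85 ≈ 36.6 mL/min
CrCl ≈ 37 mL/min → bracket 25–79 mL/min.
75% of 120 mg = 90 mg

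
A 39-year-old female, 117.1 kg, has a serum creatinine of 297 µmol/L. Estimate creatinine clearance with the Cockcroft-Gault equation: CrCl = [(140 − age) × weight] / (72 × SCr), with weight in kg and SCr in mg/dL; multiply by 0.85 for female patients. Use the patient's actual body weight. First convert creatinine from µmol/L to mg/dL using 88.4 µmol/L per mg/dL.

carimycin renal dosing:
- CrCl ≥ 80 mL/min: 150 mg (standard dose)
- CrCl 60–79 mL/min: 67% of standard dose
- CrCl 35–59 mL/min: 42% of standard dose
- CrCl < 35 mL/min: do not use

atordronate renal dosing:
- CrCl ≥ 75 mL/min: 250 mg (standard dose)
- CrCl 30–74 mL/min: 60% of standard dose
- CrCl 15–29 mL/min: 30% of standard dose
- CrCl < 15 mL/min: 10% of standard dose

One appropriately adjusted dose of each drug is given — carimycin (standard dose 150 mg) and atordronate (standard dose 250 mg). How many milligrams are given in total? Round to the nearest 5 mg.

215 mg

SCr = 297 / 88.4 = 3.36 mg/dL
CrCl = (140 − 39) × 117.1 / (72 × 3.36) × 0.85 = 11827.1 / 241.92 × 0.85 ≈ 41.6 mL/min
CrCl ≈ 42 mL/min.
carimycin: 35–59 mL/min → 42% of 150 mg = 63 mg.
atordronate: 30–74 mL/min → 60% of 250 mg = 150 mg.
Total = 63 + 150 = 213 mg.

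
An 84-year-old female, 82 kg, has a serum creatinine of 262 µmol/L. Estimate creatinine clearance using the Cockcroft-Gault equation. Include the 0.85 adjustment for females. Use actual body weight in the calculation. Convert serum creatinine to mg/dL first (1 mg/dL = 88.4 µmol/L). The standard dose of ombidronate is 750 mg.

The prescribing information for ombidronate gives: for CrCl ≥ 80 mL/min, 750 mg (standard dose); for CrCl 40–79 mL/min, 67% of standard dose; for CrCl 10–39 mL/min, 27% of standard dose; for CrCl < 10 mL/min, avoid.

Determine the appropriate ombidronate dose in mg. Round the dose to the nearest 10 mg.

200 mg

SCr = 262 / 88.4 = 2.964 mg/dL
CrCl = (140 − 84) × 82 / (72 × 2.964) × 0.85 = 4592.0 / 213.41 × 0.85 ≈ 18.3 mL/min
CrCl ≈ 18 mL/min → bracket 10–39 mL/min.
27% of 750 mg = 202.5 mg → 200 mg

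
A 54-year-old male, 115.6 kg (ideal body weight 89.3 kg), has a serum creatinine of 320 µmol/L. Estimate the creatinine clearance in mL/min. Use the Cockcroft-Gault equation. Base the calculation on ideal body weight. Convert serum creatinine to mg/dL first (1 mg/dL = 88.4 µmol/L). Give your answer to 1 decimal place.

SCr = 320 / 88.4 = 3.62 mg/dL
CrCl = (140 − 54) × 89.3 / (72 × 3.62) = 7679.8 / 260.64 ≈ 29.5 mL/min

29.5 mL/min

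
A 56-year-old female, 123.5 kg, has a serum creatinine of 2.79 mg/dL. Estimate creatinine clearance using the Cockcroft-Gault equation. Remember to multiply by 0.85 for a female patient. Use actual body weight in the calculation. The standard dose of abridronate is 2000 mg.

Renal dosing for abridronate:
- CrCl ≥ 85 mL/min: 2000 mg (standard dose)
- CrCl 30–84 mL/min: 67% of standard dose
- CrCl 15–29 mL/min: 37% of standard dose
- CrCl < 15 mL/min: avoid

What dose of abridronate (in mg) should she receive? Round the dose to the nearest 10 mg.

1340 mg

CrCl = (140 − 56) × 123.5 / (72 × 2.79) × 0.85 = 10374.0 / 200.88 × 0.85 ≈ 43.9 mL/min
CrCl ≈ 44 mL/min → bracket 30–84 mL/min.
67% of 2000 mg = 1340 mg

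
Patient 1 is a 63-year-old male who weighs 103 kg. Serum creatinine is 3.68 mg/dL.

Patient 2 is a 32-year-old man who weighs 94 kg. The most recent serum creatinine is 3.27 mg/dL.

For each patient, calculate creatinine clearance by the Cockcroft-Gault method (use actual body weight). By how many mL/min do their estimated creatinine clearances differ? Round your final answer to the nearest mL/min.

13 mL/min

Patient 1: CrCl = (140 − 63) × 103 / (72 × 3.68) = 7931.0 / 264.96 ≈ 29.9 mL/min
Patient 2: CrCl = (140 − 32) × 94 / (72 × 3.27) = 10152.0 / 235.44 ≈ 43.1 mL/min
|29.9 − 43.1| = 13.2 mL/min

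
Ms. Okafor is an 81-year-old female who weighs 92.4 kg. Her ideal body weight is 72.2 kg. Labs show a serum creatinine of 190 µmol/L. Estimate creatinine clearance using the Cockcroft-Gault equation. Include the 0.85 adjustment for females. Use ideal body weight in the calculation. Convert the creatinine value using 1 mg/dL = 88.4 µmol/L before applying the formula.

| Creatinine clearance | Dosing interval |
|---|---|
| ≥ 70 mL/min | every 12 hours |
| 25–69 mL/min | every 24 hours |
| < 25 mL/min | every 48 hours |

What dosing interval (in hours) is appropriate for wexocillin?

SCr = 190 / 88.4 = 2.149 mg/dL
CrCl = (140 − 81) × 72.2 / (72 × 2.149) × 0.85 = 4259.8 / 154.73 × 0.85 ≈ 23.4 mL/min
CrCl ≈ 23 mL/min → bracket < 25 mL/min → every 48 hours.

every 48 hours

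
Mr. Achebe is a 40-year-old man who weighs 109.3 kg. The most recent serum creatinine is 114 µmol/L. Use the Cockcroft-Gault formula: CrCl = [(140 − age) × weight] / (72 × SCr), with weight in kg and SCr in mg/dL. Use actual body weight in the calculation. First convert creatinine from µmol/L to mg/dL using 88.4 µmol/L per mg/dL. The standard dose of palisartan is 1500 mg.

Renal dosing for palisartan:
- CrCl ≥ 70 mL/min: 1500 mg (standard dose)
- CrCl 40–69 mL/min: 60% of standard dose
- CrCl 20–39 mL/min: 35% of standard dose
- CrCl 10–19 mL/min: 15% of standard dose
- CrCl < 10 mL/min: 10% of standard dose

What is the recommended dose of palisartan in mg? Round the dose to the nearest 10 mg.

1500 mg

SCr = 114 / 88.4 = 1.29 mg/dL
CrCl = (140 − 40) × 109.3 / (72 × 1.29) = 10930.0 / 92.88 ≈ 117.7 mL/min
CrCl ≈ 118 mL/min → bracket ≥ 70 mL/min.
100% of 1500 mg = 1500 mg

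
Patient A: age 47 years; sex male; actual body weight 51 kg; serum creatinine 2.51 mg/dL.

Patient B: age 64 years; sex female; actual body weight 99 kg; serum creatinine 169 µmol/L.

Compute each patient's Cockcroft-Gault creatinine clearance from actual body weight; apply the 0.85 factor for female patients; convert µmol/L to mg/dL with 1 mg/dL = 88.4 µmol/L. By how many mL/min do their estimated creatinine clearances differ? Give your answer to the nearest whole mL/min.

Patient A: CrCl = (140 − 47) × 51 / (72 × 2.51) = 4743.0 / 180.72 ≈ 26.2 mL/min
Patient B: SCr = 169 / 88.4 = 1.912 mg/dL
Patient B: CrCl = (140 − 64) × 99 / (72 × 1.912) × 0.85 = 7524.0 / 137.66 × 0.85 ≈ 46.5 mL/min
|26.2 − 46.5| = 20.3 mL/min

20 mL/min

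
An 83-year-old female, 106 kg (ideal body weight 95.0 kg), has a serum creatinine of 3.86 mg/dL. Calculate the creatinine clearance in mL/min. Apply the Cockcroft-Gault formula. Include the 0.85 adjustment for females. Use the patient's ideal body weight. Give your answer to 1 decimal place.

CrCl = (140 − 83) × 95 / (72 × 3.86) × 0.85 = 5415.0 / 277.92 × 0.85 ≈ 16.6 mL/min

16.6 mL/min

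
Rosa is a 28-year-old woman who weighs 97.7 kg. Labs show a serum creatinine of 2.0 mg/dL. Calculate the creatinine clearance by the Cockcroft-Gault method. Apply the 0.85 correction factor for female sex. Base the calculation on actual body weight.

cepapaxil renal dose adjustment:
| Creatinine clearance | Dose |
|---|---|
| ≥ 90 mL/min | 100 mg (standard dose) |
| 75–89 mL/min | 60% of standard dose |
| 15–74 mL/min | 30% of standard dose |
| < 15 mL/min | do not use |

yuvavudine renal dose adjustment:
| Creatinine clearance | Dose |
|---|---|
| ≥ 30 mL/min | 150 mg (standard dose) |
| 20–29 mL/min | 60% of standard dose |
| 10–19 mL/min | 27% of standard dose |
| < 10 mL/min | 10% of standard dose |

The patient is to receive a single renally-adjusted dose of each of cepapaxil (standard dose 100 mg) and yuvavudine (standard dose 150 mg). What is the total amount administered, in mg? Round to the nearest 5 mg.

CrCl = (140 − 28) × 97.7 / (72 × 2) × 0.85 = 10942.4 / 144.00 × 0.85 ≈ 64.6 mL/min
CrCl ≈ 65 mL/min.
cepapaxil: 15–74 mL/min → 30% of 100 mg = 30 mg.
yuvavudine: ≥ 30 mL/min → 100% of 150 mg = 150 mg.
Total = 30 + 150 = 180 mg.

180 mg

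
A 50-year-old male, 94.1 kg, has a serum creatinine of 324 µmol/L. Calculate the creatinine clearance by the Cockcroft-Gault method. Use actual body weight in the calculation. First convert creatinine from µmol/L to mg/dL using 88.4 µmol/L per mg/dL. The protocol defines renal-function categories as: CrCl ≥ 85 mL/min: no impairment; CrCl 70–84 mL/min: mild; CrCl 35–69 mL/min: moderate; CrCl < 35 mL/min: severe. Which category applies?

severe

SCr = 324 / 88.4 = 3.665 mg/dL
CrCl = (140 − 50) × 94.1 / (72 × 3.665) = 8469.0 / 263.88 ≈ 32.1 mL/min
32 mL/min falls in the 'severe' range.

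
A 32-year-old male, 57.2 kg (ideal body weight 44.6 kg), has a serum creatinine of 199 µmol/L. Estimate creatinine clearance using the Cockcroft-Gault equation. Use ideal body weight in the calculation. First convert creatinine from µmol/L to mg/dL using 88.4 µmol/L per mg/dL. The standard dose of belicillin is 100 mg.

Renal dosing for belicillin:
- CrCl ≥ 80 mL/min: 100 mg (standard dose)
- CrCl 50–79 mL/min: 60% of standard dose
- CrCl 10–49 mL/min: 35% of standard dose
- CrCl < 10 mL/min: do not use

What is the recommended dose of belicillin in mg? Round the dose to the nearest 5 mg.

35 mg

SCr = 199 / 88.4 = 2.251 mg/dL
CrCl = (140 − 32) × 44.6 / (72 × 2.251) = 4816.8 / 162.07 ≈ 29.7 mL/min
CrCl ≈ 30 mL/min → bracket 10–49 mL/min.
35% of 100 mg = 35 mg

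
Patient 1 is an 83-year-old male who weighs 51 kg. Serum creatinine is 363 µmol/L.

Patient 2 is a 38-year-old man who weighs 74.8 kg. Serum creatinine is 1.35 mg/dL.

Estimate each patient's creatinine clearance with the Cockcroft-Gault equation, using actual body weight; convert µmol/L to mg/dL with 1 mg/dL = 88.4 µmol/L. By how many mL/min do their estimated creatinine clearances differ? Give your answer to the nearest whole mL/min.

69 mL/min

Patient 1: SCr = 363 / 88.4 = 4.106 mg/dL
Patient 1: CrCl = (140 − 83) × 51 / (72 × 4.106) = 2907.0 / 295.63 ≈ 9.8 mL/min
Patient 2: CrCl = (140 − 38) × 74.8 / (72 × 1.35) = 7629.6 / 97.20 ≈ 78.5 mL/min
|9.8 − 78.5| = 68.7 mL/min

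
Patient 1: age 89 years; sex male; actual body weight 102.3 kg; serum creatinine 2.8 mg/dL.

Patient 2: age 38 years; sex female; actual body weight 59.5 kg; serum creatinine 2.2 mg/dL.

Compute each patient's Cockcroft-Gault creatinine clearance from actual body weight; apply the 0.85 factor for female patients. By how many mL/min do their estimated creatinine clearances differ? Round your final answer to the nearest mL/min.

7 mL/min

Patient 1: CrCl = (140 − 89) × 102.3 / (72 × 2.8) = 5217.3 / 201.60 ≈ 25.9 mL/min
Patient 2: CrCl = (140 − 38) × 59.5 / (72 × 2.2) × 0.85 = 6069.0 / 158.40 × 0.85 ≈ 32.6 mL/min
|25.9 − 32.6| = 6.7 mL/min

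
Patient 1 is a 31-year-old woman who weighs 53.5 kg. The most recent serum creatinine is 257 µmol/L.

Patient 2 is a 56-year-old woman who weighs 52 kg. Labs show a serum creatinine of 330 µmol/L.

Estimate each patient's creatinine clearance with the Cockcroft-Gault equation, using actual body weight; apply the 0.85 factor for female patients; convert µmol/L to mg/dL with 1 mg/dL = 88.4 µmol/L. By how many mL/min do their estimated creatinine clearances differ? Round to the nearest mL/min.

10 mL/min

Patient 1: SCr = 257 / 88.4 = 2.907 mg/dL
Patient 1: CrCl = (140 − 31) × 53.5 / (72 × 2.907) × 0.85 = 5831.5 / 209.30 × 0.85 ≈ 23.7 mL/min
Patient 2: SCr = 330 / 88.4 = 3.733 mg/dL
Patient 2: CrCl = (140 − 56) × 52 / (72 × 3.733) × 0.85 = 4368.0 / 268.78 × 0.85 ≈ 13.8 mL/min
|23.7 − 13.8| = 9.9 mL/min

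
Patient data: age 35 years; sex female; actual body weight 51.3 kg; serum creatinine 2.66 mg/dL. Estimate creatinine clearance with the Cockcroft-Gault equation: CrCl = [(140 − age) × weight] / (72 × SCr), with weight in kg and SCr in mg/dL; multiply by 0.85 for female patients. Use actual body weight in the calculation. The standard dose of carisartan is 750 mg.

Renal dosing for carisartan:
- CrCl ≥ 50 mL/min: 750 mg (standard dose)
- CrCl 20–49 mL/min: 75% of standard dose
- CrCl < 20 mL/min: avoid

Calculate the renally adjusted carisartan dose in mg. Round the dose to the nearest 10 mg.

CrCl = (140 − 35) × 51.3 / (72 × 2.66) × 0.85 = 5386.5 / 191.52 × 0.85 ≈ 23.9 mL/min
CrCl ≈ 24 mL/min → bracket 20–49 mL/min.
75% of 750 mg = 562.5 mg → 560 mg

560 mg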